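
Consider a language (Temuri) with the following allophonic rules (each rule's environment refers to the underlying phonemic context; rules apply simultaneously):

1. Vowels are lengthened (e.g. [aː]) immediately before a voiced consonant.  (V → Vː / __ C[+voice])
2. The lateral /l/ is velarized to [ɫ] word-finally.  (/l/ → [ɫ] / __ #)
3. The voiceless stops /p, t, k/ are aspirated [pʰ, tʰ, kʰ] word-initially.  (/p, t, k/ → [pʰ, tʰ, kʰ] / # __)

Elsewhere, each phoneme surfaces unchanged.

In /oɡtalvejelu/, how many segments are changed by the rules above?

4

Segments that undergo a rule: /o/ → [oː] (rule 1); /a/ → [aː] (rule 1); /e/ → [eː] (rule 1); /e/ → [eː] (rule 1).
All other segments surface unchanged.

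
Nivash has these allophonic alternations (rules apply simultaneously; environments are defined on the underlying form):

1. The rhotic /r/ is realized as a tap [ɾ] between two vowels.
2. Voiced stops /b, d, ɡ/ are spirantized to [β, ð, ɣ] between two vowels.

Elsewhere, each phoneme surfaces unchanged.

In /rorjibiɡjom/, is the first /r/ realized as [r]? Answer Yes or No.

Yes

/r/ (word-initial) is in the target of rule 1 but the environment (between two vowels) is not met → [r].
The actual realization is [r], which matches [r].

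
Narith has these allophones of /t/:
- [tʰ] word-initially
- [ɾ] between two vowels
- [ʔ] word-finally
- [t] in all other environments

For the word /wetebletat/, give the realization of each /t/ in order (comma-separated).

[ɾ], [ɾ], [ʔ]

Occurrence 1 (position 3): between two vowels → [ɾ].
Occurrence 2 (position 8): between two vowels → [ɾ].
Occurrence 3 (position 10): word-finally → [ʔ].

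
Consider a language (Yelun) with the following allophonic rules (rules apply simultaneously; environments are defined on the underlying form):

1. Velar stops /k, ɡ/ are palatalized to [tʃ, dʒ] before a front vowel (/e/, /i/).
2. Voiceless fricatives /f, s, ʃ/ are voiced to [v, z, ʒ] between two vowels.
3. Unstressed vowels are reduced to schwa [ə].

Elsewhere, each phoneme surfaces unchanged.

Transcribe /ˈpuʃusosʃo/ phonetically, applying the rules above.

[ˈpuʒəzəsʃə]

/p/ (word-initial): no rule targets it → [p].
/u/ (between /p/ and /ʃ/) fails the environment for rule 3, so it stays [u].
/ʃ/ (between /u/ and /u/) occurs between two vowels → [ʒ] by rule 2.
/u/ (between /ʃ/ and /s/): in an unstressed syllable, so rule 3 applies → [ə].
/s/ (between /u/ and /o/) occurs between two vowels → [z] by rule 2.
/o/ meets the environment for rule 3 (in an unstressed syllable) → [ə].
/s/ — between /o/ and /ʃ/; rule 2 does not apply here → [s].
/ʃ/ (between /s/ and /o/): rule 2 targets it, but not between two vowels → unchanged [ʃ].
/o/ meets the environment for rule 3 (in an unstressed syllable) → [ə].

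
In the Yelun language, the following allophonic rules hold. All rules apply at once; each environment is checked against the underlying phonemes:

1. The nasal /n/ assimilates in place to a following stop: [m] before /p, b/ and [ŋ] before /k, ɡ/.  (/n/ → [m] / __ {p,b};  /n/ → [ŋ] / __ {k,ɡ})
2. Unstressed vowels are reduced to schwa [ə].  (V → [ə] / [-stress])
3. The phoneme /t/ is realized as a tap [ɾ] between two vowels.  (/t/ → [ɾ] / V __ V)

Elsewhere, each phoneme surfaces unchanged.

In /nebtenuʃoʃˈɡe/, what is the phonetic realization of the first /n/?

/n/ (word-initial): rule 1 targets it, but not before a labial or velar stop → unchanged [n].

[n]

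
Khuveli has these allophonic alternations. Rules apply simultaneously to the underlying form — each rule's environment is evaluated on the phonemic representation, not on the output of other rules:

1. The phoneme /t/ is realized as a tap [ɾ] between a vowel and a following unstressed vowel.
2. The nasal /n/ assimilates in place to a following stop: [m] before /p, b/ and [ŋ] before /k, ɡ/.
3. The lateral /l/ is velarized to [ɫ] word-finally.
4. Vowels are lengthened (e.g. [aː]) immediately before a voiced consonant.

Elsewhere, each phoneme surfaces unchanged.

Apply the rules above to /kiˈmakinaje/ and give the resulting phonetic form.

[kiːˈmakiːnaːje]

/k/ (word-initial) is unaffected → [k].
/i/ (between /k/ and /m/) occurs before a voiced consonant → [iː] by rule 4.
/m/ stays [m].
/a/ (between /m/ and /k/): rule 4 targets it, but not before a voiced consonant → unchanged [a].
/k/ — not in any rule's target class → [k].
/i/ meets the environment for rule 4 (before a voiced consonant) → [iː].
/n/ (between /i/ and /a/): rule 2 targets it, but not before a labial or velar stop → unchanged [n].
Rule 4 applies to /a/ (between /n/ and /j/: before a voiced consonant) → [aː].
/j/ (between /a/ and /e/): no rule targets it → [j].
/e/ (word-final) fails the environment for rule 4, so it stays [e].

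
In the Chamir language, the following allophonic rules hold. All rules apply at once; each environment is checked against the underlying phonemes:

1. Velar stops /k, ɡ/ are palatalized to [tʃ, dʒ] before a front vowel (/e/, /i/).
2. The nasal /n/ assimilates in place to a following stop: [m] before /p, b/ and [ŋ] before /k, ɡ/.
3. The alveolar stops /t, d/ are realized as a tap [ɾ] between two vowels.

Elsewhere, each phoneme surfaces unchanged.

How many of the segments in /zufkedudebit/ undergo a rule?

Segments that undergo a rule: /k/ → [tʃ] (rule 1); /d/ → [ɾ] (rule 3); /d/ → [ɾ] (rule 3).
All other segments surface unchanged.

3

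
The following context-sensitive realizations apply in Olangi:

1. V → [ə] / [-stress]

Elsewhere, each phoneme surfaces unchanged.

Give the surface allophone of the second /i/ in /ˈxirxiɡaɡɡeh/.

/i/ (between /x/ and /ɡ/): in an unstressed syllable, so rule 1 applies → [ə].

[ə]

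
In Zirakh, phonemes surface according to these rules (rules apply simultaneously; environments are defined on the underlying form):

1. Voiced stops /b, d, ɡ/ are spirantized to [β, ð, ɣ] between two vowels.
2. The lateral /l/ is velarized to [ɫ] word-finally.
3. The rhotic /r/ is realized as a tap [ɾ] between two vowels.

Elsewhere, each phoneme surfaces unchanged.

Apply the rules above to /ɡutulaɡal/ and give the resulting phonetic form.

/ɡ/ — word-initial; rule 1 does not apply here → [ɡ].
/l/ — between /u/ and /a/; rule 2 does not apply here → [l].
/ɡ/ meets the environment for rule 1 (between two vowels) → [ɣ].
Rule 2 applies to /l/ (word-final: word-finally) → [ɫ].

[ɡutulaɣaɫ]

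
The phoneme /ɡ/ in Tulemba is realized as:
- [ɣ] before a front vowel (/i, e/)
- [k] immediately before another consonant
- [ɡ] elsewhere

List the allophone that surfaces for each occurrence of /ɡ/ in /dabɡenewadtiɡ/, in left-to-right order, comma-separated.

Occurrence 1 (position 4): before a front vowel (/i, e/) → [ɣ].
Occurrence 2 (position 13): no conditioning environment matches → elsewhere allophone [ɡ].

[ɣ], [ɡ]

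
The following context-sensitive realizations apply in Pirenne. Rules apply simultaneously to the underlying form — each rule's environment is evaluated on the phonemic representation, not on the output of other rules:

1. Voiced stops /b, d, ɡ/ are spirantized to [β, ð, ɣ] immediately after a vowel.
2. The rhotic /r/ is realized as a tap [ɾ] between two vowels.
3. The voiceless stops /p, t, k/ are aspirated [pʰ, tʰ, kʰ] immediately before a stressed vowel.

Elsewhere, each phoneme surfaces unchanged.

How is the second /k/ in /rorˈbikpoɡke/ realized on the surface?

[k]

/k/ (between /ɡ/ and /e/) is in the target of rule 3 but the environment (immediately before a stressed vowel) is not met → [k].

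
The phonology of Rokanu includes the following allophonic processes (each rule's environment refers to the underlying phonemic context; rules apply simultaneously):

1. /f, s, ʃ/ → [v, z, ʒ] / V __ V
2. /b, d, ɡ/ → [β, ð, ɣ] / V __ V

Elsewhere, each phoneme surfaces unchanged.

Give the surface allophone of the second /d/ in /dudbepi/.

/d/ — between /u/ and /b/; rule 2 does not apply here → [d].

[d]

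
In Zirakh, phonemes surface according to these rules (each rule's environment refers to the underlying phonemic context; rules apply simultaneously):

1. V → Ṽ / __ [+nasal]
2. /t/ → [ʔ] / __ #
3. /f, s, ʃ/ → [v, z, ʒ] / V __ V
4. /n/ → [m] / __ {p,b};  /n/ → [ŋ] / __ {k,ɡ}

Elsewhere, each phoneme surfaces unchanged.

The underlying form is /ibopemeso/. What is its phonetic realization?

/i/ (word-initial) is in the target of rule 1 but the environment (before a nasal consonant) is not met → [i].
/b/ — not in any rule's target class → [b].
/o/ (between /b/ and /p/) is in the target of rule 1 but the environment (before a nasal consonant) is not met → [o].
/p/ (between /o/ and /e/): no rule targets it → [p].
/e/ meets the environment for rule 1 (before a nasal consonant) → [ẽ].
/m/ — not in any rule's target class → [m].
/e/ (between /m/ and /s/): rule 1 targets it, but not before a nasal consonant → unchanged [e].
/s/ — between /e/ and /o/, between two vowels — surfaces as [z] (rule 3).
/o/ (word-final) is in the target of rule 1 but the environment (before a nasal consonant) is not met → [o].

[ibopẽmezo]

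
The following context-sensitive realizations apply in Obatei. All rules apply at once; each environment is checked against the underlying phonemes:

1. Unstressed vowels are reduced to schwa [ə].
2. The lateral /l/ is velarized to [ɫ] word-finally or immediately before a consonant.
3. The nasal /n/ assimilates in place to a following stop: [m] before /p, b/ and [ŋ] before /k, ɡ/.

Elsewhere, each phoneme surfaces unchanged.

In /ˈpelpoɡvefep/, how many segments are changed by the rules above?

Segments that undergo a rule: /l/ → [ɫ] (rule 2); /o/ → [ə] (rule 1); /e/ → [ə] (rule 1); /e/ → [ə] (rule 1).
All other segments surface unchanged.

4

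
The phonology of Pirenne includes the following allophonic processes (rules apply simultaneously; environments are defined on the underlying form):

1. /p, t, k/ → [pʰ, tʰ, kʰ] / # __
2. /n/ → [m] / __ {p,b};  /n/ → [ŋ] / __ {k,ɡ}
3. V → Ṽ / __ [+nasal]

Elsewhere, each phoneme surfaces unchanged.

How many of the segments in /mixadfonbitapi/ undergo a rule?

Segments that undergo a rule: /o/ → [õ] (rule 3); /n/ → [m] (rule 2).
All other segments surface unchanged.

2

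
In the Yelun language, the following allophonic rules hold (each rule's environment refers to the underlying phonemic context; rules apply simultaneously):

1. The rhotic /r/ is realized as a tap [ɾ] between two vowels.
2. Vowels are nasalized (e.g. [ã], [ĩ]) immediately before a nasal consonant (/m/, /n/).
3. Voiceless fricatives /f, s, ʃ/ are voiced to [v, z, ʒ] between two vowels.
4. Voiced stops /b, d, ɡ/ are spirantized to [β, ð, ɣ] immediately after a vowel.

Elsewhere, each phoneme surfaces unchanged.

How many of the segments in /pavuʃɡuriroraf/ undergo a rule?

Segments that undergo a rule: /r/ → [ɾ] (rule 1); /r/ → [ɾ] (rule 1); /r/ → [ɾ] (rule 1).
All other segments surface unchanged.

3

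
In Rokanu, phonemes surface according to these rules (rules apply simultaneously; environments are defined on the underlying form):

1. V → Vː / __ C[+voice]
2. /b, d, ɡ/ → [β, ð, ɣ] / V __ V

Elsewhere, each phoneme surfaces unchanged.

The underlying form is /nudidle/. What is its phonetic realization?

/n/ (word-initial): no rule targets it → [n].
/u/ — between /n/ and /d/, before a voiced consonant — surfaces as [uː] (rule 1).
/d/ — between /u/ and /i/, between two vowels — surfaces as [ð] (rule 2).
/i/ (between /d/ and /d/) occurs before a voiced consonant → [iː] by rule 1.
/d/ (between /i/ and /l/) is in the target of rule 2 but the environment (between two vowels) is not met → [d].
/l/ (between /d/ and /e/) is unaffected → [l].
/e/ — word-final; rule 1 does not apply here → [e].

[nuːðiːdle]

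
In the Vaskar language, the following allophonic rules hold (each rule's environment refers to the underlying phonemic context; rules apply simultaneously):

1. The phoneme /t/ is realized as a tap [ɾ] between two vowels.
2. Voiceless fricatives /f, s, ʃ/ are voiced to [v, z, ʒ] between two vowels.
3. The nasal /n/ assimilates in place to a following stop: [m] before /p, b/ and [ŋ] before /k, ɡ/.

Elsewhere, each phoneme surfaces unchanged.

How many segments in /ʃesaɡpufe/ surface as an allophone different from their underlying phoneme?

Segments that undergo a rule: /s/ → [z] (rule 2); /f/ → [v] (rule 2).
All other segments surface unchanged.

2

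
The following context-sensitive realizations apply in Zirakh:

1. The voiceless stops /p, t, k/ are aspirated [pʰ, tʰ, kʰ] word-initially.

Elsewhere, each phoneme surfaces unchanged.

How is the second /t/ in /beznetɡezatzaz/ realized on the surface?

[t]

/t/ — between /a/ and /z/; rule 1 does not apply here → [t].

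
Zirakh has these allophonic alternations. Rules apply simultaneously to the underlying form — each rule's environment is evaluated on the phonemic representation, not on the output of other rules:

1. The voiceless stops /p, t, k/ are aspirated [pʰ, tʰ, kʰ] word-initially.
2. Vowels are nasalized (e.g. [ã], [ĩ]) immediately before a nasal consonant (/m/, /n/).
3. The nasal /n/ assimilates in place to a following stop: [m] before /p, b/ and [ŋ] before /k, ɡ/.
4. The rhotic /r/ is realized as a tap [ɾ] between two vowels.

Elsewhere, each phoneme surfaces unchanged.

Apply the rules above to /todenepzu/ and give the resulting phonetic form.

/t/ — word-initial, word-initially — surfaces as [tʰ] (rule 1).
/o/ (between /t/ and /d/) is in the target of rule 2 but the environment (before a nasal consonant) is not met → [o].
/d/ (between /o/ and /e/): no rule targets it → [d].
/e/ (between /d/ and /n/) occurs before a nasal consonant → [ẽ] by rule 2.
/n/ (between /e/ and /e/): rule 3 targets it, but not before a labial or velar stop → unchanged [n].
/e/ (between /n/ and /p/) fails the environment for rule 2, so it stays [e].
/p/ (between /e/ and /z/) is in the target of rule 1 but the environment (word-initially) is not met → [p].
/z/ stays [z].
/u/ (word-final) fails the environment for rule 2, so it stays [u].

[tʰodẽnepzu]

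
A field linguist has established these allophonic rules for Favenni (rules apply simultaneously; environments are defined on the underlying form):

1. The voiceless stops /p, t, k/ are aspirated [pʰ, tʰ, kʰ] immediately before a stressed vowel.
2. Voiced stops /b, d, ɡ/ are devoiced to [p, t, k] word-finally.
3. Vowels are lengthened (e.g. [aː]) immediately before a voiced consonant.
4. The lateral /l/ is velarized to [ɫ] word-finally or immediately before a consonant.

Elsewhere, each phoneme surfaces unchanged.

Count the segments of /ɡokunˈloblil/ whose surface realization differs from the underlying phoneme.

4

Segments that undergo a rule: /u/ → [uː] (rule 3); /o/ → [oː] (rule 3); /i/ → [iː] (rule 3); /l/ → [ɫ] (rule 4).
All other segments surface unchanged.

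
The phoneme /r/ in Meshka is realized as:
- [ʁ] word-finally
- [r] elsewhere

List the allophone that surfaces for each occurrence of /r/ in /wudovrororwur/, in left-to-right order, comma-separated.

[r], [r], [r], [ʁ]

Occurrence 1 (position 6): no conditioning environment matches → elsewhere allophone [r].
Occurrence 2 (position 8): no conditioning environment matches → elsewhere allophone [r].
Occurrence 3 (position 10): no conditioning environment matches → elsewhere allophone [r].
Occurrence 4 (position 13): word-finally → [ʁ].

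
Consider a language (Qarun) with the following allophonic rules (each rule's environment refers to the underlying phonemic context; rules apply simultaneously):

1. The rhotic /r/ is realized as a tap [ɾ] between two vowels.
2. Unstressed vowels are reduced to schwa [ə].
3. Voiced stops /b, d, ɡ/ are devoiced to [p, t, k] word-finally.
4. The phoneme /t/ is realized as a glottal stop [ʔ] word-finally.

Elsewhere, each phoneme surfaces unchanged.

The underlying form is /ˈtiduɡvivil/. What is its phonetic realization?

[ˈtidəɡvəvəl]

/t/ — word-initial; rule 4 does not apply here → [t].
/i/ (between /t/ and /d/) fails the environment for rule 2, so it stays [i].
/d/ — between /i/ and /u/; rule 3 does not apply here → [d].
/u/ (between /d/ and /ɡ/): in an unstressed syllable, so rule 2 applies → [ə].
/ɡ/ — between /u/ and /v/; rule 3 does not apply here → [ɡ].
/v/ (between /ɡ/ and /i/): no rule targets it → [v].
/i/ (between /v/ and /v/) occurs in an unstressed syllable → [ə] by rule 2.
/v/ — not in any rule's target class → [v].
/i/ meets the environment for rule 2 (in an unstressed syllable) → [ə].
/l/ stays [l].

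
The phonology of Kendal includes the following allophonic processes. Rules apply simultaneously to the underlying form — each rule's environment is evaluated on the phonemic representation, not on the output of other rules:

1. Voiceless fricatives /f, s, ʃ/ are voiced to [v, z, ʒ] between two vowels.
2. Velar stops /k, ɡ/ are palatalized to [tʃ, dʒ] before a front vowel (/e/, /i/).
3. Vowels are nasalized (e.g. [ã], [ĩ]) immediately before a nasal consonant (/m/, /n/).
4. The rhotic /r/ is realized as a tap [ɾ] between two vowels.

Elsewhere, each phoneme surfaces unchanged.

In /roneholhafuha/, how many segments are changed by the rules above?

2

Segments that undergo a rule: /o/ → [õ] (rule 3); /f/ → [v] (rule 1).
All other segments surface unchanged.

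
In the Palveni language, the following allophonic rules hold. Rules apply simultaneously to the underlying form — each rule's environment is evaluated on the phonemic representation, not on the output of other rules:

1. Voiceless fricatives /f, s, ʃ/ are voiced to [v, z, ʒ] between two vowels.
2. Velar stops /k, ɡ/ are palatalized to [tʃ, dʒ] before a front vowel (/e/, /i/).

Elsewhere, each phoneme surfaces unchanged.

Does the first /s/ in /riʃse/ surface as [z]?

No

/s/ (between /ʃ/ and /e/) is in the target of rule 1 but the environment (between two vowels) is not met → [s].
The actual realization is [s], not [z].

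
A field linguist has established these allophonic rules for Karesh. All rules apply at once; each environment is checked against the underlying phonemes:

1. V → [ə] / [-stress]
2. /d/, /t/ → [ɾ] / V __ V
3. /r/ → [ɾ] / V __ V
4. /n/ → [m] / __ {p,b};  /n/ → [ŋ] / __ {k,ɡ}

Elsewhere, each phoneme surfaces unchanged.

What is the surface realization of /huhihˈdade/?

/h/ (word-initial): no rule targets it → [h].
/u/ (between /h/ and /h/) occurs in an unstressed syllable → [ə] by rule 1.
/h/ stays [h].
/i/ (between /h/ and /h/): in an unstressed syllable, so rule 1 applies → [ə].
/h/ — not in any rule's target class → [h].
/d/ (between /h/ and /a/) is in the target of rule 2 but the environment (between two vowels) is not met → [d].
/a/ — between /d/ and /d/; rule 1 does not apply here → [a].
/d/ — between /a/ and /e/, between two vowels — surfaces as [ɾ] (rule 2).
Rule 1 applies to /e/ (word-final: in an unstressed syllable) → [ə].

[həhəhˈdaɾə]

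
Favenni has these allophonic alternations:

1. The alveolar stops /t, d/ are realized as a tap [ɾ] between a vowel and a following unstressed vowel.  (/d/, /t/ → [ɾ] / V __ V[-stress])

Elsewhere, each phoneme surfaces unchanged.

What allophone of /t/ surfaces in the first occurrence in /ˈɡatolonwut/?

/t/ (between /a/ and /o/): between a vowel and a following unstressed vowel, so rule 1 applies → [ɾ].

[ɾ]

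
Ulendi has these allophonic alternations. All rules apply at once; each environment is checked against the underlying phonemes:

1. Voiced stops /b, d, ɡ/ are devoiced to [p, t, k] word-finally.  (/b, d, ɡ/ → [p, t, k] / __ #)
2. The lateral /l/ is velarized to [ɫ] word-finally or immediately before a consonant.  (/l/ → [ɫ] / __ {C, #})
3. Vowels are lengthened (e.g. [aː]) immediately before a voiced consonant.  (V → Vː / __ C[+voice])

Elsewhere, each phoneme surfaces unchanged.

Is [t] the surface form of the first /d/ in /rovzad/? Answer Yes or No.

Yes

/d/ meets the environment for rule 1 (word-finally) → [t].
The actual realization is [t], which matches [t].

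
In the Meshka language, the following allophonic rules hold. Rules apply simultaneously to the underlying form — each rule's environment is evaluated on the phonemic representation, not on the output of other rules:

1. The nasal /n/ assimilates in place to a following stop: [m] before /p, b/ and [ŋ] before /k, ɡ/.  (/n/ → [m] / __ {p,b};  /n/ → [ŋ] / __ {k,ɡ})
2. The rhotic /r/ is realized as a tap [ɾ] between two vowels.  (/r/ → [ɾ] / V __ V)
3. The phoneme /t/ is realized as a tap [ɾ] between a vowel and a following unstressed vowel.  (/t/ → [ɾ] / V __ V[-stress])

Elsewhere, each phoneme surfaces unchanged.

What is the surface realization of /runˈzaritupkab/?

/r/ — word-initial; rule 2 does not apply here → [r].
/u/ (between /r/ and /n/) is unaffected → [u].
/n/ — between /u/ and /z/; rule 1 does not apply here → [n].
/z/ (between /n/ and /a/): no rule targets it → [z].
/a/ (between /z/ and /r/) is unaffected → [a].
Rule 2 applies to /r/ (between /a/ and /i/: between two vowels) → [ɾ].
/i/ stays [i].
/t/ — between /i/ and /u/, between a vowel and a following unstressed vowel — surfaces as [ɾ] (rule 3).
/u/ (between /t/ and /p/) is unaffected → [u].
/p/ (between /u/ and /k/) is unaffected → [p].
/k/ stays [k].
/a/ stays [a].
/b/ stays [b].

[runˈzaɾiɾupkab]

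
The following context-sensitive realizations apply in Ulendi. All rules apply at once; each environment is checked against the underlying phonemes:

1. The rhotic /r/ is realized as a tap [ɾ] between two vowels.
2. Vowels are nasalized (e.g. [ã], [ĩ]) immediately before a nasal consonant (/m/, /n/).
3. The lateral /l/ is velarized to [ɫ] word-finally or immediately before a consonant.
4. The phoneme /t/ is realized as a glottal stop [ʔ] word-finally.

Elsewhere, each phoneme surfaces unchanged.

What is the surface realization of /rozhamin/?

/r/ (word-initial) fails the environment for rule 1, so it stays [r].
/o/ — between /r/ and /z/; rule 2 does not apply here → [o].
/a/ (between /h/ and /m/): before a nasal consonant, so rule 2 applies → [ã].
Rule 2 applies to /i/ (between /m/ and /n/: before a nasal consonant) → [ĩ].

[rozhãmĩn]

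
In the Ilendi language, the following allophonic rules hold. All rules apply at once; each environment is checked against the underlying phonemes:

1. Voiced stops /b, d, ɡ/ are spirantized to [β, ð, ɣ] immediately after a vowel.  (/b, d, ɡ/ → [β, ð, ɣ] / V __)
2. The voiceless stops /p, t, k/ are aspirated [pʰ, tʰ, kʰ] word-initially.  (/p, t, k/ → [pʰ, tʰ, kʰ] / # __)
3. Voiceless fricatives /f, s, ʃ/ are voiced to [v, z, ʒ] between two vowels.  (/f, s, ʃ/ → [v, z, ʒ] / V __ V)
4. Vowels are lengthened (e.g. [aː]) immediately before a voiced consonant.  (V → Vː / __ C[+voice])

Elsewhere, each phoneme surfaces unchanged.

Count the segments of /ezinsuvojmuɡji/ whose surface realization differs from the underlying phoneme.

6

Segments that undergo a rule: /e/ → [eː] (rule 4); /i/ → [iː] (rule 4); /u/ → [uː] (rule 4); /o/ → [oː] (rule 4); /u/ → [uː] (rule 4); /ɡ/ → [ɣ] (rule 1).
All other segments surface unchanged.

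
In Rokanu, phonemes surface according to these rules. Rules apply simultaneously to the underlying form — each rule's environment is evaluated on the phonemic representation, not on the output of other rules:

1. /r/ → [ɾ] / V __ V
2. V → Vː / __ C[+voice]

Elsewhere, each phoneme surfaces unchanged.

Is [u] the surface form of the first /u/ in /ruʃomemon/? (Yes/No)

/u/ (between /r/ and /ʃ/) is in the target of rule 2 but the environment (before a voiced consonant) is not met → [u].
The actual realization is [u], which matches [u].

Yes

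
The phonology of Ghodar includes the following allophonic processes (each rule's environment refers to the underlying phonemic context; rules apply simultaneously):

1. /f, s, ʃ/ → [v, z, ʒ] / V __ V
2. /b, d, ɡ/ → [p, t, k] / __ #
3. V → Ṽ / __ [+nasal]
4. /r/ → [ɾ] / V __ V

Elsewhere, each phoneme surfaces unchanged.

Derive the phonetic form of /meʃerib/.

[meʒeɾip]

/m/ stays [m].
/e/ — between /m/ and /ʃ/; rule 3 does not apply here → [e].
/ʃ/ — between /e/ and /e/, between two vowels — surfaces as [ʒ] (rule 1).
/e/ (between /ʃ/ and /r/) fails the environment for rule 3, so it stays [e].
/r/ — between /e/ and /i/, between two vowels — surfaces as [ɾ] (rule 4).
/i/ — between /r/ and /b/; rule 3 does not apply here → [i].
Rule 2 applies to /b/ (word-final: word-finally) → [p].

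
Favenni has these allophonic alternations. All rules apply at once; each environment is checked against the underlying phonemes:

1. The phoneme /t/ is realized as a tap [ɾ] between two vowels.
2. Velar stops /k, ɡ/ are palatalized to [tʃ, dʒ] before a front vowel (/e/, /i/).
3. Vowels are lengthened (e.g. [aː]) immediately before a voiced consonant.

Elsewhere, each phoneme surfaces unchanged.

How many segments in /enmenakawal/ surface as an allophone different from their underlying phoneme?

Segments that undergo a rule: /e/ → [eː] (rule 3); /e/ → [eː] (rule 3); /a/ → [aː] (rule 3); /a/ → [aː] (rule 3).
All other segments surface unchanged.

4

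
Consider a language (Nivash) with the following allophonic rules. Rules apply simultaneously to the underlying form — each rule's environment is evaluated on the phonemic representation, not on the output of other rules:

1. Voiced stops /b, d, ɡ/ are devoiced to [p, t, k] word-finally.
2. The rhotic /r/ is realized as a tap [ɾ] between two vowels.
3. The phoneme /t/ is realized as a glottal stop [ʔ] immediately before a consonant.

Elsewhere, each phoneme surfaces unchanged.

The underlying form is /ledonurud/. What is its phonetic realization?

[ledonuɾut]

/l/ — not in any rule's target class → [l].
/e/ (between /l/ and /d/): no rule targets it → [e].
/d/ (between /e/ and /o/) fails the environment for rule 1, so it stays [d].
/o/ stays [o].
/n/ (between /o/ and /u/): no rule targets it → [n].
/u/ stays [u].
/r/ (between /u/ and /u/) occurs between two vowels → [ɾ] by rule 2.
/u/ stays [u].
/d/ (word-final) occurs word-finally → [t] by rule 1.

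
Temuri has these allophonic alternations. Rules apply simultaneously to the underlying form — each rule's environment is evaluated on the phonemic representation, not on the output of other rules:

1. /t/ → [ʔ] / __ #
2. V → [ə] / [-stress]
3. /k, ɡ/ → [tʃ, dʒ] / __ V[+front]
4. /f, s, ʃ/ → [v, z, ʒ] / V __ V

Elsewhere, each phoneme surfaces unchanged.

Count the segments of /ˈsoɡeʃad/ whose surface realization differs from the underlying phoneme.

Segments that undergo a rule: /ɡ/ → [dʒ] (rule 3); /e/ → [ə] (rule 2); /ʃ/ → [ʒ] (rule 4); /a/ → [ə] (rule 2).
All other segments surface unchanged.

4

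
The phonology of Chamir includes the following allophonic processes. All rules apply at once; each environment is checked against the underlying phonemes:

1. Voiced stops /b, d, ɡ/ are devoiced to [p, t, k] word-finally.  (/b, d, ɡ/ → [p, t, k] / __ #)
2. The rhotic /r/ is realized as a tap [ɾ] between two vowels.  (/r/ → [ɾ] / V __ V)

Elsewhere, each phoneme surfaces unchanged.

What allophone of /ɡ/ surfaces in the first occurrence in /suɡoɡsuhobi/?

/ɡ/ — between /u/ and /o/; rule 1 does not apply here → [ɡ].

[ɡ]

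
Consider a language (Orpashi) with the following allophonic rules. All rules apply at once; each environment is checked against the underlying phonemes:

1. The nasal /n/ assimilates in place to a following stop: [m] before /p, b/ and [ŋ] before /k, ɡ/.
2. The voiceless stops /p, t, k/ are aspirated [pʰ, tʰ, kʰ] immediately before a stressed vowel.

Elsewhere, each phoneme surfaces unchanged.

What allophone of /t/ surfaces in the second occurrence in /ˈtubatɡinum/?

/t/ — between /a/ and /ɡ/; rule 2 does not apply here → [t].

[t]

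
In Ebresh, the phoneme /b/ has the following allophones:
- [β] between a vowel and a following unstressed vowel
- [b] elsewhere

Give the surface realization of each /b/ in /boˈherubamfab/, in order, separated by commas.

Occurrence 1 (position 1): no conditioning environment matches → elsewhere allophone [b].
Occurrence 2 (position 7): between a vowel and a following unstressed vowel → [β].
Occurrence 3 (position 12): no conditioning environment matches → elsewhere allophone [b].

[b], [β], [b]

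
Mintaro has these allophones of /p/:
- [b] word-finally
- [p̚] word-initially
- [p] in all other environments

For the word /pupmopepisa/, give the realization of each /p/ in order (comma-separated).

Occurrence 1 (position 1): word-initially → [p̚].
Occurrence 2 (position 3): no conditioning environment matches → elsewhere allophone [p].
Occurrence 3 (position 6): no conditioning environment matches → elsewhere allophone [p].
Occurrence 4 (position 8): no conditioning environment matches → elsewhere allophone [p].

[p̚], [p], [p], [p]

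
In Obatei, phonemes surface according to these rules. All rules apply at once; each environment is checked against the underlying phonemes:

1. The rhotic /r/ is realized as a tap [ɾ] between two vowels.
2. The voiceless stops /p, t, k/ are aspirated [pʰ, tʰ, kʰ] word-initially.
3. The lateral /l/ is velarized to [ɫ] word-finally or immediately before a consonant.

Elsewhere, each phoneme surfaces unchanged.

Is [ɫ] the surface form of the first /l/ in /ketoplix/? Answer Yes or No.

No

/l/ (between /p/ and /i/): rule 3 targets it, but not word-finally or immediately before a consonant → unchanged [l].
The actual realization is [l], not [ɫ].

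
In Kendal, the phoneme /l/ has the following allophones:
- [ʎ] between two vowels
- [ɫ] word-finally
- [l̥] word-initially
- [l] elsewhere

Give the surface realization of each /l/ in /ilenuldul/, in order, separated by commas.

[ʎ], [l], [ɫ]

Occurrence 1 (position 2): between two vowels → [ʎ].
Occurrence 2 (position 6): no conditioning environment matches → elsewhere allophone [l].
Occurrence 3 (position 9): word-finally → [ɫ].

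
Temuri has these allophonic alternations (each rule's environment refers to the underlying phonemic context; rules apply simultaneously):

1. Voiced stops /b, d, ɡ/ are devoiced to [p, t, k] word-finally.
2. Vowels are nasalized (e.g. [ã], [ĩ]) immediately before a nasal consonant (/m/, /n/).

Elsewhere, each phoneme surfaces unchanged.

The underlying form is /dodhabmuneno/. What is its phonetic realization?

[dodhabmũnẽno]

/d/ (word-initial) fails the environment for rule 1, so it stays [d].
/o/ — between /d/ and /d/; rule 2 does not apply here → [o].
/d/ (between /o/ and /h/): rule 1 targets it, but not word-finally → unchanged [d].
/h/ — not in any rule's target class → [h].
/a/ (between /h/ and /b/) fails the environment for rule 2, so it stays [a].
/b/ — between /a/ and /m/; rule 1 does not apply here → [b].
/m/ — not in any rule's target class → [m].
/u/ meets the environment for rule 2 (before a nasal consonant) → [ũ].
/n/ (between /u/ and /e/): no rule targets it → [n].
/e/ meets the environment for rule 2 (before a nasal consonant) → [ẽ].
/n/ stays [n].
/o/ (word-final): rule 2 targets it, but not before a nasal consonant → unchanged [o].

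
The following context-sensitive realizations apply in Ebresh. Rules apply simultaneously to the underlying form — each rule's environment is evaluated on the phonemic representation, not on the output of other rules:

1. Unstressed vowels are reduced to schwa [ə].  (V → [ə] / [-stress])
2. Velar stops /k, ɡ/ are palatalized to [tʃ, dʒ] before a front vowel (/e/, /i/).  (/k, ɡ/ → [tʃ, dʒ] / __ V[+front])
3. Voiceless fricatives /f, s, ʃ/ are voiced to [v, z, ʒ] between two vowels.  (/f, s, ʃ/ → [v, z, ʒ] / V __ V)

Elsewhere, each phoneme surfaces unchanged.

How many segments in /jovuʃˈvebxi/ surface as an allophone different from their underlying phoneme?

Segments that undergo a rule: /o/ → [ə] (rule 1); /u/ → [ə] (rule 1); /i/ → [ə] (rule 1).
All other segments surface unchanged.

3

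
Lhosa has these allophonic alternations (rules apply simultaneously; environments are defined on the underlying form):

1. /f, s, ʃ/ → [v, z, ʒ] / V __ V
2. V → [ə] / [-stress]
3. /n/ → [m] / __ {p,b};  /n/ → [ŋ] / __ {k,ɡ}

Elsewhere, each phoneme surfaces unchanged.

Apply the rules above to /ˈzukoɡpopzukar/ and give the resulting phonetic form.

[ˈzukəɡpəpzəkər]

/z/ stays [z].
/u/ (between /z/ and /k/): rule 2 targets it, but not in an unstressed syllable → unchanged [u].
/k/ stays [k].
/o/ — between /k/ and /ɡ/, in an unstressed syllable — surfaces as [ə] (rule 2).
/ɡ/ (between /o/ and /p/): no rule targets it → [ɡ].
/p/ (between /ɡ/ and /o/) is unaffected → [p].
/o/ (between /p/ and /p/): in an unstressed syllable, so rule 2 applies → [ə].
/p/ — not in any rule's target class → [p].
/z/ (between /p/ and /u/): no rule targets it → [z].
/u/ meets the environment for rule 2 (in an unstressed syllable) → [ə].
/k/ (between /u/ and /a/) is unaffected → [k].
/a/ (between /k/ and /r/) occurs in an unstressed syllable → [ə] by rule 2.
/r/ (word-final): no rule targets it → [r].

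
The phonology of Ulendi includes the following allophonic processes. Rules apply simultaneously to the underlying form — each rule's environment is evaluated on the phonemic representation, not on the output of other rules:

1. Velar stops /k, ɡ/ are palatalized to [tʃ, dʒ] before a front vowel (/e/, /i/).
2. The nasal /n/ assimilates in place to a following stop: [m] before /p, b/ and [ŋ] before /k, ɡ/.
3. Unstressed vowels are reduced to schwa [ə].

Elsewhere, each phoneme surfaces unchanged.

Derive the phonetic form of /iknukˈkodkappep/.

[əknəkˈkodkəppəp]

/i/ meets the environment for rule 3 (in an unstressed syllable) → [ə].
/k/ (between /i/ and /n/): rule 1 targets it, but not before a front vowel → unchanged [k].
/n/ (between /k/ and /u/) fails the environment for rule 2, so it stays [n].
/u/ (between /n/ and /k/) occurs in an unstressed syllable → [ə] by rule 3.
/k/ (between /u/ and /k/) is in the target of rule 1 but the environment (before a front vowel) is not met → [k].
/k/ (between /k/ and /o/): rule 1 targets it, but not before a front vowel → unchanged [k].
/o/ (between /k/ and /d/) is in the target of rule 3 but the environment (in an unstressed syllable) is not met → [o].
/k/ (between /d/ and /a/) is in the target of rule 1 but the environment (before a front vowel) is not met → [k].
/a/ (between /k/ and /p/): in an unstressed syllable, so rule 3 applies → [ə].
/e/ (between /p/ and /p/) occurs in an unstressed syllable → [ə] by rule 3.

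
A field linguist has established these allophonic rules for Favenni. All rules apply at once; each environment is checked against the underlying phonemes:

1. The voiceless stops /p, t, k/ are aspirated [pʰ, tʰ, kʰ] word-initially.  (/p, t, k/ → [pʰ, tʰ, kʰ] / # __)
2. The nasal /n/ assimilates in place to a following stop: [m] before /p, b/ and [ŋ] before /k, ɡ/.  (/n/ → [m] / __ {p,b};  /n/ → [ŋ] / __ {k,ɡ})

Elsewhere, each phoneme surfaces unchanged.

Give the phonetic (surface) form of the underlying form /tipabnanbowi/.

/t/ (word-initial) occurs word-initially → [tʰ] by rule 1.
/i/ (between /t/ and /p/) is unaffected → [i].
/p/ (between /i/ and /a/): rule 1 targets it, but not word-initially → unchanged [p].
/a/ stays [a].
/b/ stays [b].
/n/ (between /b/ and /a/) fails the environment for rule 2, so it stays [n].
/a/ stays [a].
Rule 2 applies to /n/ (between /a/ and /b/: before a labial or velar stop) → [m].
/b/ — not in any rule's target class → [b].
/o/ (between /b/ and /w/): no rule targets it → [o].
/w/ (between /o/ and /i/) is unaffected → [w].
/i/ — not in any rule's target class → [i].

[tʰipabnambowi]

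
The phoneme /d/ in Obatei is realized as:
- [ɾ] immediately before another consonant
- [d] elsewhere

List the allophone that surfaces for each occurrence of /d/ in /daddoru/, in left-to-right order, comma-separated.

[d], [ɾ], [d]

Occurrence 1 (position 1): no conditioning environment matches → elsewhere allophone [d].
Occurrence 2 (position 3): immediately before another consonant → [ɾ].
Occurrence 3 (position 4): no conditioning environment matches → elsewhere allophone [d].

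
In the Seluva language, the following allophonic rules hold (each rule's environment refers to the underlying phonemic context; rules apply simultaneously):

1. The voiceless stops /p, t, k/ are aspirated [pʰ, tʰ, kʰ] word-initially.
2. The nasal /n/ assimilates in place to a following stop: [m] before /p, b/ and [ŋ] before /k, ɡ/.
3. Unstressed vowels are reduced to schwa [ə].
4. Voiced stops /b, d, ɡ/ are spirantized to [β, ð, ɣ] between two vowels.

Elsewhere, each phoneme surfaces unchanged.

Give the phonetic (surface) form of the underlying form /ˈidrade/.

[ˈidrəðə]

/i/ (word-initial) is in the target of rule 3 but the environment (in an unstressed syllable) is not met → [i].
/d/ (between /i/ and /r/): rule 4 targets it, but not between two vowels → unchanged [d].
/r/ stays [r].
Rule 3 applies to /a/ (between /r/ and /d/: in an unstressed syllable) → [ə].
/d/ (between /a/ and /e/): between two vowels, so rule 4 applies → [ð].
/e/ (word-final): in an unstressed syllable, so rule 3 applies → [ə].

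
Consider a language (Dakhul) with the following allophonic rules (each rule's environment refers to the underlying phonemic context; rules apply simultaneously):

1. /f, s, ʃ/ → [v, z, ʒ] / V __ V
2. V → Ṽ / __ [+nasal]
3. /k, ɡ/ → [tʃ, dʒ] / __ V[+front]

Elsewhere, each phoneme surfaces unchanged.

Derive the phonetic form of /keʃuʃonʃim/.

/k/ meets the environment for rule 3 (before a front vowel) → [tʃ].
/e/ (between /k/ and /ʃ/): rule 2 targets it, but not before a nasal consonant → unchanged [e].
/ʃ/ (between /e/ and /u/) occurs between two vowels → [ʒ] by rule 1.
/u/ (between /ʃ/ and /ʃ/) is in the target of rule 2 but the environment (before a nasal consonant) is not met → [u].
/ʃ/ meets the environment for rule 1 (between two vowels) → [ʒ].
/o/ meets the environment for rule 2 (before a nasal consonant) → [õ].
/n/ (between /o/ and /ʃ/): no rule targets it → [n].
/ʃ/ — between /n/ and /i/; rule 1 does not apply here → [ʃ].
/i/ (between /ʃ/ and /m/): before a nasal consonant, so rule 2 applies → [ĩ].
/m/ (word-final) is unaffected → [m].

[tʃeʒuʒõnʃĩm]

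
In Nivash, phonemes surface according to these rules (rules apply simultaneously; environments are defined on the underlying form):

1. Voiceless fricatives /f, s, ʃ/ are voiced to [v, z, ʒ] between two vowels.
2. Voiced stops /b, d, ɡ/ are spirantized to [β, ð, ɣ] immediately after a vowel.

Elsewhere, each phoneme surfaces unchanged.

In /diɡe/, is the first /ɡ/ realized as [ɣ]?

/ɡ/ — between /i/ and /e/, immediately after a vowel — surfaces as [ɣ] (rule 2).
The actual realization is [ɣ], which matches [ɣ].

Yes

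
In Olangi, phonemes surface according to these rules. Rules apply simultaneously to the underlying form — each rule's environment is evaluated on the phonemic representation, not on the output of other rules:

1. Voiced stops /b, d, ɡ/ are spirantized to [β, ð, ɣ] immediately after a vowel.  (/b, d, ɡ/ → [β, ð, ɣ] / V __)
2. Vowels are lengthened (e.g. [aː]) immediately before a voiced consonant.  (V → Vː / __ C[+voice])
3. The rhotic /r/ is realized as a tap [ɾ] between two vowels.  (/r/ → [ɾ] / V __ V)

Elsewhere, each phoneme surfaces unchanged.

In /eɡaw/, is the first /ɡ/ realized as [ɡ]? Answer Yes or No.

/ɡ/ — between /e/ and /a/, immediately after a vowel — surfaces as [ɣ] (rule 1).
The actual realization is [ɣ], not [ɡ].

No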